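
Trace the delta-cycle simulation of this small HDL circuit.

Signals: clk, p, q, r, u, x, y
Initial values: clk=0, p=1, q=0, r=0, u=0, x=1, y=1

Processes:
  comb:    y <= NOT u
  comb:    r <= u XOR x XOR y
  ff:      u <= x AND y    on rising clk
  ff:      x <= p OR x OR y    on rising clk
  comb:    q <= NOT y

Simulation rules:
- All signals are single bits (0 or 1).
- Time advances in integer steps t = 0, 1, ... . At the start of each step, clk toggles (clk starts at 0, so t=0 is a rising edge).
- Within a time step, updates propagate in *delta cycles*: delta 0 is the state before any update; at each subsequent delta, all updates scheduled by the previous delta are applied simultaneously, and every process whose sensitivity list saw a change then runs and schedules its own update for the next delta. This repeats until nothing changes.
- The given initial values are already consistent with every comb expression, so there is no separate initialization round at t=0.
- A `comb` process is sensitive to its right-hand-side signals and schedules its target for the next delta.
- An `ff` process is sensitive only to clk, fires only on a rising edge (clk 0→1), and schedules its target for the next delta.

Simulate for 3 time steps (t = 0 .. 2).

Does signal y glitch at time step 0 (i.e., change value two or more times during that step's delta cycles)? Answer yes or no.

[bits: p,q,clk,u,y,x,r]
t=0: Δ0=1000110 Δ1=1010110 Δ2=1011110 Δ3=1011011 Δ4=1111010 | 4Δ
t=1: Δ0=1111010 Δ1=1101010 | 1Δ
t=2: Δ0=1101010 Δ1=1111010 Δ2=1110010 Δ3=1110111 Δ4=1010110 | 4Δ

no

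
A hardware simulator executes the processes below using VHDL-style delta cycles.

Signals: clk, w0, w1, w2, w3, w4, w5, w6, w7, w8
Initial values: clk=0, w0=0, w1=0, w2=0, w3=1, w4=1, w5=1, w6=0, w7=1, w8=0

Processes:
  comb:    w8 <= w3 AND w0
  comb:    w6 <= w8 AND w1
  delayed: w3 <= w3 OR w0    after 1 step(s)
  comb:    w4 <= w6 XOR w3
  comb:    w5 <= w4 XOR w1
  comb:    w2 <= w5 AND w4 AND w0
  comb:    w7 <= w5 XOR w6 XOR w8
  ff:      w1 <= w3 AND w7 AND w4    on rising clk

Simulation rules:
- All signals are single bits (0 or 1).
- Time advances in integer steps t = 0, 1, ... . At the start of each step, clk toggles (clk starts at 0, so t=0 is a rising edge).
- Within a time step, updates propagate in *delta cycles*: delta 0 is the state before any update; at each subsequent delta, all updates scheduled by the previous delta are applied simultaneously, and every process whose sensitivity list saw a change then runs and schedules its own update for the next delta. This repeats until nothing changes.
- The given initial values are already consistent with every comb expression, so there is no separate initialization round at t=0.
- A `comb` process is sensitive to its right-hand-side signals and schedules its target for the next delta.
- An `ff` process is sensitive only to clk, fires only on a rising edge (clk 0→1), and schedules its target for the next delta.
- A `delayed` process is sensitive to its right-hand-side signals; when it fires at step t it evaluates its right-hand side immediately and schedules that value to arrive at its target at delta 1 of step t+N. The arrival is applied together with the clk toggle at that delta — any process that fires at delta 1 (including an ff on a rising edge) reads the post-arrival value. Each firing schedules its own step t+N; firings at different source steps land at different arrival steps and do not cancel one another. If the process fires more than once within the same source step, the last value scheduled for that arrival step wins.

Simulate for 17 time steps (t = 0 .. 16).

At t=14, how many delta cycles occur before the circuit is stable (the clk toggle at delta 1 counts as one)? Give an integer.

4

t0.Δ0 w1=0 w0=0 w2=0 clk=0 w4=1 w6=0 w8=0 w3=1 w5=1 w7=1
t0.Δ1 w1=0 w0=0 w2=0 clk=1 w4=1 w6=0 w8=0 w3=1 w5=1 w7=1
t0.Δ2 w1=1 w0=0 w2=0 clk=1 w4=1 w6=0 w8=0 w3=1 w5=1 w7=1
t0.Δ3 w1=1 w0=0 w2=0 clk=1 w4=1 w6=0 w8=0 w3=1 w5=0 w7=1
t0.Δ4 w1=1 w0=0 w2=0 clk=1 w4=1 w6=0 w8=0 w3=1 w5=0 w7=0
t1.Δ0 w1=1 w0=0 w2=0 clk=1 w4=1 w6=0 w8=0 w3=1 w5=0 w7=0
t1.Δ1 w1=1 w0=0 w2=0 clk=0 w4=1 w6=0 w8=0 w3=1 w5=0 w7=0
t2.Δ0 w1=1 w0=0 w2=0 clk=0 w4=1 w6=0 w8=0 w3=1 w5=0 w7=0
t2.Δ1 w1=1 w0=0 w2=0 clk=1 w4=1 w6=0 w8=0 w3=1 w5=0 w7=0
t2.Δ2 w1=0 w0=0 w2=0 clk=1 w4=1 w6=0 w8=0 w3=1 w5=0 w7=0
t2.Δ3 w1=0 w0=0 w2=0 clk=1 w4=1 w6=0 w8=0 w3=1 w5=1 w7=0
t2.Δ4 w1=0 w0=0 w2=0 clk=1 w4=1 w6=0 w8=0 w3=1 w5=1 w7=1
t3.Δ0 w1=0 w0=0 w2=0 clk=1 w4=1 w6=0 w8=0 w3=1 w5=1 w7=1
t3.Δ1 w1=0 w0=0 w2=0 clk=0 w4=1 w6=0 w8=0 w3=1 w5=1 w7=1
t4.Δ0 w1=0 w0=0 w2=0 clk=0 w4=1 w6=0 w8=0 w3=1 w5=1 w7=1
t4.Δ1 w1=0 w0=0 w2=0 clk=1 w4=1 w6=0 w8=0 w3=1 w5=1 w7=1
t4.Δ2 w1=1 w0=0 w2=0 clk=1 w4=1 w6=0 w8=0 w3=1 w5=1 w7=1
t4.Δ3 w1=1 w0=0 w2=0 clk=1 w4=1 w6=0 w8=0 w3=1 w5=0 w7=1
t4.Δ4 w1=1 w0=0 w2=0 clk=1 w4=1 w6=0 w8=0 w3=1 w5=0 w7=0
t5.Δ0 w1=1 w0=0 w2=0 clk=1 w4=1 w6=0 w8=0 w3=1 w5=0 w7=0
t5.Δ1 w1=1 w0=0 w2=0 clk=0 w4=1 w6=0 w8=0 w3=1 w5=0 w7=0
t6.Δ0 w1=1 w0=0 w2=0 clk=0 w4=1 w6=0 w8=0 w3=1 w5=0 w7=0
t6.Δ1 w1=1 w0=0 w2=0 clk=1 w4=1 w6=0 w8=0 w3=1 w5=0 w7=0
t6.Δ2 w1=0 w0=0 w2=0 clk=1 w4=1 w6=0 w8=0 w3=1 w5=0 w7=0
t6.Δ3 w1=0 w0=0 w2=0 clk=1 w4=1 w6=0 w8=0 w3=1 w5=1 w7=0
t6.Δ4 w1=0 w0=0 w2=0 clk=1 w4=1 w6=0 w8=0 w3=1 w5=1 w7=1
t7.Δ0 w1=0 w0=0 w2=0 clk=1 w4=1 w6=0 w8=0 w3=1 w5=1 w7=1
t7.Δ1 w1=0 w0=0 w2=0 clk=0 w4=1 w6=0 w8=0 w3=1 w5=1 w7=1
t8.Δ0 w1=0 w0=0 w2=0 clk=0 w4=1 w6=0 w8=0 w3=1 w5=1 w7=1
t8.Δ1 w1=0 w0=0 w2=0 clk=1 w4=1 w6=0 w8=0 w3=1 w5=1 w7=1
t8.Δ2 w1=1 w0=0 w2=0 clk=1 w4=1 w6=0 w8=0 w3=1 w5=1 w7=1
t8.Δ3 w1=1 w0=0 w2=0 clk=1 w4=1 w6=0 w8=0 w3=1 w5=0 w7=1
t8.Δ4 w1=1 w0=0 w2=0 clk=1 w4=1 w6=0 w8=0 w3=1 w5=0 w7=0
t9.Δ0 w1=1 w0=0 w2=0 clk=1 w4=1 w6=0 w8=0 w3=1 w5=0 w7=0
t9.Δ1 w1=1 w0=0 w2=0 clk=0 w4=1 w6=0 w8=0 w3=1 w5=0 w7=0
t10.Δ0 w1=1 w0=0 w2=0 clk=0 w4=1 w6=0 w8=0 w3=1 w5=0 w7=0
t10.Δ1 w1=1 w0=0 w2=0 clk=1 w4=1 w6=0 w8=0 w3=1 w5=0 w7=0
t10.Δ2 w1=0 w0=0 w2=0 clk=1 w4=1 w6=0 w8=0 w3=1 w5=0 w7=0
t10.Δ3 w1=0 w0=0 w2=0 clk=1 w4=1 w6=0 w8=0 w3=1 w5=1 w7=0
t10.Δ4 w1=0 w0=0 w2=0 clk=1 w4=1 w6=0 w8=0 w3=1 w5=1 w7=1
t11.Δ0 w1=0 w0=0 w2=0 clk=1 w4=1 w6=0 w8=0 w3=1 w5=1 w7=1
t11.Δ1 w1=0 w0=0 w2=0 clk=0 w4=1 w6=0 w8=0 w3=1 w5=1 w7=1
t12.Δ0 w1=0 w0=0 w2=0 clk=0 w4=1 w6=0 w8=0 w3=1 w5=1 w7=1
t12.Δ1 w1=0 w0=0 w2=0 clk=1 w4=1 w6=0 w8=0 w3=1 w5=1 w7=1
t12.Δ2 w1=1 w0=0 w2=0 clk=1 w4=1 w6=0 w8=0 w3=1 w5=1 w7=1
t12.Δ3 w1=1 w0=0 w2=0 clk=1 w4=1 w6=0 w8=0 w3=1 w5=0 w7=1
t12.Δ4 w1=1 w0=0 w2=0 clk=1 w4=1 w6=0 w8=0 w3=1 w5=0 w7=0
t13.Δ0 w1=1 w0=0 w2=0 clk=1 w4=1 w6=0 w8=0 w3=1 w5=0 w7=0
t13.Δ1 w1=1 w0=0 w2=0 clk=0 w4=1 w6=0 w8=0 w3=1 w5=0 w7=0
t14.Δ0 w1=1 w0=0 w2=0 clk=0 w4=1 w6=0 w8=0 w3=1 w5=0 w7=0
t14.Δ1 w1=1 w0=0 w2=0 clk=1 w4=1 w6=0 w8=0 w3=1 w5=0 w7=0
t14.Δ2 w1=0 w0=0 w2=0 clk=1 w4=1 w6=0 w8=0 w3=1 w5=0 w7=0
t14.Δ3 w1=0 w0=0 w2=0 clk=1 w4=1 w6=0 w8=0 w3=1 w5=1 w7=0
t14.Δ4 w1=0 w0=0 w2=0 clk=1 w4=1 w6=0 w8=0 w3=1 w5=1 w7=1
t15.Δ0 w1=0 w0=0 w2=0 clk=1 w4=1 w6=0 w8=0 w3=1 w5=1 w7=1
t15.Δ1 w1=0 w0=0 w2=0 clk=0 w4=1 w6=0 w8=0 w3=1 w5=1 w7=1
t16.Δ0 w1=0 w0=0 w2=0 clk=0 w4=1 w6=0 w8=0 w3=1 w5=1 w7=1
t16.Δ1 w1=0 w0=0 w2=0 clk=1 w4=1 w6=0 w8=0 w3=1 w5=1 w7=1
t16.Δ2 w1=1 w0=0 w2=0 clk=1 w4=1 w6=0 w8=0 w3=1 w5=1 w7=1
t16.Δ3 w1=1 w0=0 w2=0 clk=1 w4=1 w6=0 w8=0 w3=1 w5=0 w7=1
t16.Δ4 w1=1 w0=0 w2=0 clk=1 w4=1 w6=0 w8=0 w3=1 w5=0 w7=0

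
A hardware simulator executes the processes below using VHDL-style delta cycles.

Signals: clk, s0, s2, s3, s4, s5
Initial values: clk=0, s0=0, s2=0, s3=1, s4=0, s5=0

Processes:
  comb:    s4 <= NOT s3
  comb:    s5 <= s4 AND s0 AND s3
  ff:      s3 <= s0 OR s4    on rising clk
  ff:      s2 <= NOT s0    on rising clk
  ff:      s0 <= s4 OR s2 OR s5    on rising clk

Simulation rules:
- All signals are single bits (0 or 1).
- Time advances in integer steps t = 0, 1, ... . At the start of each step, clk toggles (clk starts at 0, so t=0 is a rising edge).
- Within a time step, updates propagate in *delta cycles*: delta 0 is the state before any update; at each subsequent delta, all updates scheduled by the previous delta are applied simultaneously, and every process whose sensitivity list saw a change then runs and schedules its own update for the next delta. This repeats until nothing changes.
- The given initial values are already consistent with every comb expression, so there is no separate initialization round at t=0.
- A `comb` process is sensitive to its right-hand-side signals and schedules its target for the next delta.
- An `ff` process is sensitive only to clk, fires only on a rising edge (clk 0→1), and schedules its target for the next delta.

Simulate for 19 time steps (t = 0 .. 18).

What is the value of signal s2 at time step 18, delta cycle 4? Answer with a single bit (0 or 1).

t0.Δ0 s5=0 s4=0 s3=1 s0=0 clk=0 s2=0
t0.Δ1 s5=0 s4=0 s3=1 s0=0 clk=1 s2=0
t0.Δ2 s5=0 s4=0 s3=0 s0=0 clk=1 s2=1
t0.Δ3 s5=0 s4=1 s3=0 s0=0 clk=1 s2=1
t1.Δ0 s5=0 s4=1 s3=0 s0=0 clk=1 s2=1
t1.Δ1 s5=0 s4=1 s3=0 s0=0 clk=0 s2=1
t2.Δ0 s5=0 s4=1 s3=0 s0=0 clk=0 s2=1
t2.Δ1 s5=0 s4=1 s3=0 s0=0 clk=1 s2=1
t2.Δ2 s5=0 s4=1 s3=1 s0=1 clk=1 s2=1
t2.Δ3 s5=1 s4=0 s3=1 s0=1 clk=1 s2=1
t2.Δ4 s5=0 s4=0 s3=1 s0=1 clk=1 s2=1
t3.Δ0 s5=0 s4=0 s3=1 s0=1 clk=1 s2=1
t3.Δ1 s5=0 s4=0 s3=1 s0=1 clk=0 s2=1
t4.Δ0 s5=0 s4=0 s3=1 s0=1 clk=0 s2=1
t4.Δ1 s5=0 s4=0 s3=1 s0=1 clk=1 s2=1
t4.Δ2 s5=0 s4=0 s3=1 s0=1 clk=1 s2=0
t5.Δ0 s5=0 s4=0 s3=1 s0=1 clk=1 s2=0
t5.Δ1 s5=0 s4=0 s3=1 s0=1 clk=0 s2=0
t6.Δ0 s5=0 s4=0 s3=1 s0=1 clk=0 s2=0
t6.Δ1 s5=0 s4=0 s3=1 s0=1 clk=1 s2=0
t6.Δ2 s5=0 s4=0 s3=1 s0=0 clk=1 s2=0
t7.Δ0 s5=0 s4=0 s3=1 s0=0 clk=1 s2=0
t7.Δ1 s5=0 s4=0 s3=1 s0=0 clk=0 s2=0
t8.Δ0 s5=0 s4=0 s3=1 s0=0 clk=0 s2=0
t8.Δ1 s5=0 s4=0 s3=1 s0=0 clk=1 s2=0
t8.Δ2 s5=0 s4=0 s3=0 s0=0 clk=1 s2=1
t8.Δ3 s5=0 s4=1 s3=0 s0=0 clk=1 s2=1
t9.Δ0 s5=0 s4=1 s3=0 s0=0 clk=1 s2=1
t9.Δ1 s5=0 s4=1 s3=0 s0=0 clk=0 s2=1
t10.Δ0 s5=0 s4=1 s3=0 s0=0 clk=0 s2=1
t10.Δ1 s5=0 s4=1 s3=0 s0=0 clk=1 s2=1
t10.Δ2 s5=0 s4=1 s3=1 s0=1 clk=1 s2=1
t10.Δ3 s5=1 s4=0 s3=1 s0=1 clk=1 s2=1
t10.Δ4 s5=0 s4=0 s3=1 s0=1 clk=1 s2=1
t11.Δ0 s5=0 s4=0 s3=1 s0=1 clk=1 s2=1
t11.Δ1 s5=0 s4=0 s3=1 s0=1 clk=0 s2=1
t12.Δ0 s5=0 s4=0 s3=1 s0=1 clk=0 s2=1
t12.Δ1 s5=0 s4=0 s3=1 s0=1 clk=1 s2=1
t12.Δ2 s5=0 s4=0 s3=1 s0=1 clk=1 s2=0
t13.Δ0 s5=0 s4=0 s3=1 s0=1 clk=1 s2=0
t13.Δ1 s5=0 s4=0 s3=1 s0=1 clk=0 s2=0
t14.Δ0 s5=0 s4=0 s3=1 s0=1 clk=0 s2=0
t14.Δ1 s5=0 s4=0 s3=1 s0=1 clk=1 s2=0
t14.Δ2 s5=0 s4=0 s3=1 s0=0 clk=1 s2=0
t15.Δ0 s5=0 s4=0 s3=1 s0=0 clk=1 s2=0
t15.Δ1 s5=0 s4=0 s3=1 s0=0 clk=0 s2=0
t16.Δ0 s5=0 s4=0 s3=1 s0=0 clk=0 s2=0
t16.Δ1 s5=0 s4=0 s3=1 s0=0 clk=1 s2=0
t16.Δ2 s5=0 s4=0 s3=0 s0=0 clk=1 s2=1
t16.Δ3 s5=0 s4=1 s3=0 s0=0 clk=1 s2=1
t17.Δ0 s5=0 s4=1 s3=0 s0=0 clk=1 s2=1
t17.Δ1 s5=0 s4=1 s3=0 s0=0 clk=0 s2=1
t18.Δ0 s5=0 s4=1 s3=0 s0=0 clk=0 s2=1
t18.Δ1 s5=0 s4=1 s3=0 s0=0 clk=1 s2=1
t18.Δ2 s5=0 s4=1 s3=1 s0=1 clk=1 s2=1
t18.Δ3 s5=1 s4=0 s3=1 s0=1 clk=1 s2=1
t18.Δ4 s5=0 s4=0 s3=1 s0=1 clk=1 s2=1

1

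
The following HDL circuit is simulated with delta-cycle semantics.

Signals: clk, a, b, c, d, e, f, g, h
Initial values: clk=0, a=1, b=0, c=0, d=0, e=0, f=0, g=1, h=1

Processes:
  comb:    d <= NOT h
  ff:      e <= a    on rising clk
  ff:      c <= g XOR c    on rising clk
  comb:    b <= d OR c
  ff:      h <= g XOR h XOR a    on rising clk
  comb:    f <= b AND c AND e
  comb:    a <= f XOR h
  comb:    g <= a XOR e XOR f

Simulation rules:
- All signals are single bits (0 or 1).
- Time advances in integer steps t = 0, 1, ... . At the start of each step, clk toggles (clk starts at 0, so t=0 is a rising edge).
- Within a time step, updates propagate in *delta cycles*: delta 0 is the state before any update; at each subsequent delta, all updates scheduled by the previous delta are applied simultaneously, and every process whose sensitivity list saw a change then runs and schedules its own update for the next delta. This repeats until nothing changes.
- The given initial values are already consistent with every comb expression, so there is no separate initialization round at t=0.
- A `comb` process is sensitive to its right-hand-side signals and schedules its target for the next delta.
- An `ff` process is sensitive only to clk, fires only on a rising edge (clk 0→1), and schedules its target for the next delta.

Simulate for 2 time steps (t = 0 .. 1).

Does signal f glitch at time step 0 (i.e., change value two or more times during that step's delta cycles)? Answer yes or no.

no

t0.Δ0 a=1 e=0 c=0 g=1 clk=0 d=0 b=0 h=1 f=0
t0.Δ1 a=1 e=0 c=0 g=1 clk=1 d=0 b=0 h=1 f=0
t0.Δ2 a=1 e=1 c=1 g=1 clk=1 d=0 b=0 h=1 f=0
t0.Δ3 a=1 e=1 c=1 g=0 clk=1 d=0 b=1 h=1 f=0
t0.Δ4 a=1 e=1 c=1 g=0 clk=1 d=0 b=1 h=1 f=1
t0.Δ5 a=0 e=1 c=1 g=1 clk=1 d=0 b=1 h=1 f=1
t0.Δ6 a=0 e=1 c=1 g=0 clk=1 d=0 b=1 h=1 f=1
t1.Δ0 a=0 e=1 c=1 g=0 clk=1 d=0 b=1 h=1 f=1
t1.Δ1 a=0 e=1 c=1 g=0 clk=0 d=0 b=1 h=1 f=1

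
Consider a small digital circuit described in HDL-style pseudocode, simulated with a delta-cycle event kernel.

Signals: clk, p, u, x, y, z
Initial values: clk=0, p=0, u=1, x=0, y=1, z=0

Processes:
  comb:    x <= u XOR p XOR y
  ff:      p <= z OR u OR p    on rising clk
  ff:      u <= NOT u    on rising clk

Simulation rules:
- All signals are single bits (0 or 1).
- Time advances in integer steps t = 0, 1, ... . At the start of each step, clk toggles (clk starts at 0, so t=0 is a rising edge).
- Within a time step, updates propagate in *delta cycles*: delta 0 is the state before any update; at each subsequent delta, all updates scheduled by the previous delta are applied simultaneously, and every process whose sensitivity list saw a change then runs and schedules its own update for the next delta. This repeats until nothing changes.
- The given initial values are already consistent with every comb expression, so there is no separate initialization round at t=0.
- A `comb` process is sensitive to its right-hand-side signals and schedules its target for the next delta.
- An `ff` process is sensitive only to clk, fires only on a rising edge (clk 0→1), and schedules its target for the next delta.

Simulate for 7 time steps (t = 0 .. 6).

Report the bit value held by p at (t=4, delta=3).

1

[bits: u,y,p,x,clk,z]
t=0: Δ0=110000 Δ1=110010 Δ2=011010 | 2Δ
t=1: Δ0=011010 Δ1=011000 | 1Δ
t=2: Δ0=011000 Δ1=011010 Δ2=111010 Δ3=111110 | 3Δ
t=3: Δ0=111110 Δ1=111100 | 1Δ
t=4: Δ0=111100 Δ1=111110 Δ2=011110 Δ3=011010 | 3Δ
t=5: Δ0=011010 Δ1=011000 | 1Δ
t=6: Δ0=011000 Δ1=011010 Δ2=111010 Δ3=111110 | 3Δ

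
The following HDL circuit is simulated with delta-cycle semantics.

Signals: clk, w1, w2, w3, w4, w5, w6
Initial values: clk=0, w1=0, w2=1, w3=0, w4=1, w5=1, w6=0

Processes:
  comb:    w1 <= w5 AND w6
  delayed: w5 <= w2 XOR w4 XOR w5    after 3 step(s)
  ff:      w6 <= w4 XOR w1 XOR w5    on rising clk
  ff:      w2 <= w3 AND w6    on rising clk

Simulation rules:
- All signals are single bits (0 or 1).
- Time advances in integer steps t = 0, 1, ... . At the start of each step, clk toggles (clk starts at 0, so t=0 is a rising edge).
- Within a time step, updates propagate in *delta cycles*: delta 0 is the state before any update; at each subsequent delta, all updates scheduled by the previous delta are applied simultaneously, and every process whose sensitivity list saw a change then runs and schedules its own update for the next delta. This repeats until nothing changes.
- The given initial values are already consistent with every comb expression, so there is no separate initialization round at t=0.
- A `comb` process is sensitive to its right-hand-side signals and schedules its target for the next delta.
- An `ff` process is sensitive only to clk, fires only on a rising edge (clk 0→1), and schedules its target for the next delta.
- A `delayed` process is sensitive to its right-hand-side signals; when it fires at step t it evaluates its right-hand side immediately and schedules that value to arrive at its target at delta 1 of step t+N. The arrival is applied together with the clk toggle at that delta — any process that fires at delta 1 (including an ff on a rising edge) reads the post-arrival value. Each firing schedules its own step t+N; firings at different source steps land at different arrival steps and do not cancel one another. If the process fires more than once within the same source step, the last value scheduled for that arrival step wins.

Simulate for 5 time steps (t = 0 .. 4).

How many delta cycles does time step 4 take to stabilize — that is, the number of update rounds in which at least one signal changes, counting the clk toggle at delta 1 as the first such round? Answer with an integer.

2

[bits: w6,w4,w2,w5,w1,w3,clk]
t=0: Δ0=0111000 Δ1=0111001 Δ2=0101001 | 2Δ
t=1: Δ0=0101001 Δ1=0101000 | 1Δ
t=2: Δ0=0101000 Δ1=0101001 | 1Δ
t=3: Δ0=0101001 Δ1=0100000 | 1Δ
t=4: Δ0=0100000 Δ1=0100001 Δ2=1100001 | 2Δ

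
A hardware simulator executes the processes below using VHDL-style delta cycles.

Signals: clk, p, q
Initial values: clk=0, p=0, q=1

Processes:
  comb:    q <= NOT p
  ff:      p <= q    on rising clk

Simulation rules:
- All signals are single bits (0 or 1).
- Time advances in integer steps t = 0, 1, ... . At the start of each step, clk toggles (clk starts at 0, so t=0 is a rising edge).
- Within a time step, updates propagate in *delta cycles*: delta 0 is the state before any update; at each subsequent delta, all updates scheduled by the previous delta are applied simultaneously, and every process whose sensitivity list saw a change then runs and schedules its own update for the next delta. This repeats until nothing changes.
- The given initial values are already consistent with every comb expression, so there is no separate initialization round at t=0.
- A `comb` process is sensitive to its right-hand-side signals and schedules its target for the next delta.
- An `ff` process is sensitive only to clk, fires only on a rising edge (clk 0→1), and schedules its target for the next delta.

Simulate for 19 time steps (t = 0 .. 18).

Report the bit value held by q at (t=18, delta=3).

1

[bits: p,q,clk]
t=0: Δ0=010 Δ1=011 Δ2=111 Δ3=101 | 3Δ
t=1: Δ0=101 Δ1=100 | 1Δ
t=2: Δ0=100 Δ1=101 Δ2=001 Δ3=011 | 3Δ
t=3: Δ0=011 Δ1=010 | 1Δ
t=4: Δ0=010 Δ1=011 Δ2=111 Δ3=101 | 3Δ
t=5: Δ0=101 Δ1=100 | 1Δ
t=6: Δ0=100 Δ1=101 Δ2=001 Δ3=011 | 3Δ
t=7: Δ0=011 Δ1=010 | 1Δ
t=8: Δ0=010 Δ1=011 Δ2=111 Δ3=101 | 3Δ
t=9: Δ0=101 Δ1=100 | 1Δ
t=10: Δ0=100 Δ1=101 Δ2=001 Δ3=011 | 3Δ
t=11: Δ0=011 Δ1=010 | 1Δ
t=12: Δ0=010 Δ1=011 Δ2=111 Δ3=101 | 3Δ
t=13: Δ0=101 Δ1=100 | 1Δ
t=14: Δ0=100 Δ1=101 Δ2=001 Δ3=011 | 3Δ
t=15: Δ0=011 Δ1=010 | 1Δ
t=16: Δ0=010 Δ1=011 Δ2=111 Δ3=101 | 3Δ
t=17: Δ0=101 Δ1=100 | 1Δ
t=18: Δ0=100 Δ1=101 Δ2=001 Δ3=011 | 3Δ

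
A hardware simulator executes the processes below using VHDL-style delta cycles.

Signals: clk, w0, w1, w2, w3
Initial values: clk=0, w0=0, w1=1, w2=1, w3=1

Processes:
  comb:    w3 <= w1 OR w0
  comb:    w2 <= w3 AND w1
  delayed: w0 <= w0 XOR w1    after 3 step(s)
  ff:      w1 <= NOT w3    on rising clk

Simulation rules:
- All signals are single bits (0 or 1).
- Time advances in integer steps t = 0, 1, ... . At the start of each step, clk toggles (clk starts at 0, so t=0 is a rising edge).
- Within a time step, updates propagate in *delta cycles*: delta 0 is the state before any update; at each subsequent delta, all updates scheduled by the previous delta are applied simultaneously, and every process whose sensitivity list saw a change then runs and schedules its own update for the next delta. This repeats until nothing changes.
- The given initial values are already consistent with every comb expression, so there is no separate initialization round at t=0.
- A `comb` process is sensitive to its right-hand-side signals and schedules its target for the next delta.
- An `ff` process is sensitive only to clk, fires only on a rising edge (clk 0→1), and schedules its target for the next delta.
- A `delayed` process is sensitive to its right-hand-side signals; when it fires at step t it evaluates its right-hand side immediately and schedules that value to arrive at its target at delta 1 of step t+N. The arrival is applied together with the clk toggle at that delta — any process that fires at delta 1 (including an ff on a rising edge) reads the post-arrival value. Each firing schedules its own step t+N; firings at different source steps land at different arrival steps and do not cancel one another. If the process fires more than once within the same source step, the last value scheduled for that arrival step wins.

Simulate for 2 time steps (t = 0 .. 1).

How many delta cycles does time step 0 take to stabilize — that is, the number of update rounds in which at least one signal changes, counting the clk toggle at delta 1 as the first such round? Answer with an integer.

t=0 Δ0: w1=1 clk=0 w3=1 w2=1 w0=0
  Δ1: clk:0→1
  Δ2: w1:1→0
  Δ3: w3:1→0, w2:1→0
  (3Δ to stable)
t=1 Δ0: w1=0 clk=1 w3=0 w2=0 w0=0
  Δ1: clk:1→0
  (1Δ to stable)

3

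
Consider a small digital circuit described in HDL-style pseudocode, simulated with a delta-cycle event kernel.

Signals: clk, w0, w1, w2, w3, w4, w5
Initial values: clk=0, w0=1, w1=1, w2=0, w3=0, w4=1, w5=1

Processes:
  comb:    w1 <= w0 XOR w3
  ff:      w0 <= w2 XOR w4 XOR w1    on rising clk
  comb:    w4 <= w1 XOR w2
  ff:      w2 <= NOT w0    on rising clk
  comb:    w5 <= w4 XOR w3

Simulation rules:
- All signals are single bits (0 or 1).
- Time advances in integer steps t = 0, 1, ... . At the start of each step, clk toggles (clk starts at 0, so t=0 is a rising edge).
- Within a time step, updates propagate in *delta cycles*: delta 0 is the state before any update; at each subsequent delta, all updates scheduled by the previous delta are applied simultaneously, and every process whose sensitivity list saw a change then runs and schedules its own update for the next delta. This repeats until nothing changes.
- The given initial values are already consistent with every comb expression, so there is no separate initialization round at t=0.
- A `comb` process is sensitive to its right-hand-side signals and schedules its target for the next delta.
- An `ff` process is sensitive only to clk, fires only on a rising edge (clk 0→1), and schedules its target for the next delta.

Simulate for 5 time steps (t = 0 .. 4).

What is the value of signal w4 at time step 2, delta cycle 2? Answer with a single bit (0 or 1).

0

t0.Δ0 w4=1 w0=1 clk=0 w3=0 w1=1 w2=0 w5=1
t0.Δ1 w4=1 w0=1 clk=1 w3=0 w1=1 w2=0 w5=1
t0.Δ2 w4=1 w0=0 clk=1 w3=0 w1=1 w2=0 w5=1
t0.Δ3 w4=1 w0=0 clk=1 w3=0 w1=0 w2=0 w5=1
t0.Δ4 w4=0 w0=0 clk=1 w3=0 w1=0 w2=0 w5=1
t0.Δ5 w4=0 w0=0 clk=1 w3=0 w1=0 w2=0 w5=0
t1.Δ0 w4=0 w0=0 clk=1 w3=0 w1=0 w2=0 w5=0
t1.Δ1 w4=0 w0=0 clk=0 w3=0 w1=0 w2=0 w5=0
t2.Δ0 w4=0 w0=0 clk=0 w3=0 w1=0 w2=0 w5=0
t2.Δ1 w4=0 w0=0 clk=1 w3=0 w1=0 w2=0 w5=0
t2.Δ2 w4=0 w0=0 clk=1 w3=0 w1=0 w2=1 w5=0
t2.Δ3 w4=1 w0=0 clk=1 w3=0 w1=0 w2=1 w5=0
t2.Δ4 w4=1 w0=0 clk=1 w3=0 w1=0 w2=1 w5=1
t3.Δ0 w4=1 w0=0 clk=1 w3=0 w1=0 w2=1 w5=1
t3.Δ1 w4=1 w0=0 clk=0 w3=0 w1=0 w2=1 w5=1
t4.Δ0 w4=1 w0=0 clk=0 w3=0 w1=0 w2=1 w5=1
t4.Δ1 w4=1 w0=0 clk=1 w3=0 w1=0 w2=1 w5=1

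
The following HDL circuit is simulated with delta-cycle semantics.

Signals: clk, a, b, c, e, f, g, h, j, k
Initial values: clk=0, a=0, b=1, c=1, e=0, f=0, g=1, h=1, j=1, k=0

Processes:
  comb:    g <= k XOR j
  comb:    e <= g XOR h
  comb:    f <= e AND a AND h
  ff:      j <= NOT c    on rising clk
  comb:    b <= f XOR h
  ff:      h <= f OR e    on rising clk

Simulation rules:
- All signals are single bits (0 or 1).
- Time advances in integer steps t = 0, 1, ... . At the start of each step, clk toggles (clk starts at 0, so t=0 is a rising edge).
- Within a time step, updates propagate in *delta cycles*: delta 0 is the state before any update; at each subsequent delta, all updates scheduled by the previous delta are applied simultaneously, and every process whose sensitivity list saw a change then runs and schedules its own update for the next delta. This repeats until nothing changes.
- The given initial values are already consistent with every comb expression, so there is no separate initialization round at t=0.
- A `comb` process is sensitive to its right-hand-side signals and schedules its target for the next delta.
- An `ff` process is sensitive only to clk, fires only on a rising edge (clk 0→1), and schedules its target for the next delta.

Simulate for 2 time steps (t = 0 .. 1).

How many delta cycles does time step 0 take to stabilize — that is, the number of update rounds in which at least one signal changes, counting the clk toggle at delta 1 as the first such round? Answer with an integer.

4

[bits: f,h,a,j,c,e,g,clk,k,b]
t=0: Δ0=0101101001 Δ1=0101101101 Δ2=0000101101 Δ3=0000110100 Δ4=0000100100 | 4Δ
t=1: Δ0=0000100100 Δ1=0000100000 | 1Δ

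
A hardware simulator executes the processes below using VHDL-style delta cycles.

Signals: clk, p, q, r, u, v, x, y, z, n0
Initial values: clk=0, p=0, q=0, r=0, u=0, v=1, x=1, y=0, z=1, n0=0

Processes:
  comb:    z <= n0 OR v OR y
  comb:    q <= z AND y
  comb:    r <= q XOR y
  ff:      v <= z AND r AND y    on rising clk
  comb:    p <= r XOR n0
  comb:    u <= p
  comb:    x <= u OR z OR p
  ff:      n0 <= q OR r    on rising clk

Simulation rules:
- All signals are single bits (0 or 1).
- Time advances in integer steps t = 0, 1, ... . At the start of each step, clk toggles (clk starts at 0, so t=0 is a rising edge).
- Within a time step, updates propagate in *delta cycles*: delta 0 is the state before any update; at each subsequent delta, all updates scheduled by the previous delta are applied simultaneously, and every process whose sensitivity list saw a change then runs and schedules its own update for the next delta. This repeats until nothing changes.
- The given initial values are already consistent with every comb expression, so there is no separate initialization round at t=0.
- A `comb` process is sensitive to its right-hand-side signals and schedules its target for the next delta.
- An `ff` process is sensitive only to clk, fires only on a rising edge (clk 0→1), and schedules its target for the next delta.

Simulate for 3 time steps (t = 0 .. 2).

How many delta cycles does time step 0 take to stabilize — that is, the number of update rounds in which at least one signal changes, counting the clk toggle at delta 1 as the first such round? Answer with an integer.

t=0 Δ0: u=0 x=1 q=0 r=0 p=0 n0=0 y=0 v=1 z=1 clk=0
  Δ1: clk:0→1
  Δ2: v:1→0
  Δ3: z:1→0
  Δ4: x:1→0
  (4Δ to stable)
t=1 Δ0: u=0 x=0 q=0 r=0 p=0 n0=0 y=0 v=0 z=0 clk=1
  Δ1: clk:1→0
  (1Δ to stable)
t=2 Δ0: u=0 x=0 q=0 r=0 p=0 n0=0 y=0 v=0 z=0 clk=0
  Δ1: clk:0→1
  (1Δ to stable)

4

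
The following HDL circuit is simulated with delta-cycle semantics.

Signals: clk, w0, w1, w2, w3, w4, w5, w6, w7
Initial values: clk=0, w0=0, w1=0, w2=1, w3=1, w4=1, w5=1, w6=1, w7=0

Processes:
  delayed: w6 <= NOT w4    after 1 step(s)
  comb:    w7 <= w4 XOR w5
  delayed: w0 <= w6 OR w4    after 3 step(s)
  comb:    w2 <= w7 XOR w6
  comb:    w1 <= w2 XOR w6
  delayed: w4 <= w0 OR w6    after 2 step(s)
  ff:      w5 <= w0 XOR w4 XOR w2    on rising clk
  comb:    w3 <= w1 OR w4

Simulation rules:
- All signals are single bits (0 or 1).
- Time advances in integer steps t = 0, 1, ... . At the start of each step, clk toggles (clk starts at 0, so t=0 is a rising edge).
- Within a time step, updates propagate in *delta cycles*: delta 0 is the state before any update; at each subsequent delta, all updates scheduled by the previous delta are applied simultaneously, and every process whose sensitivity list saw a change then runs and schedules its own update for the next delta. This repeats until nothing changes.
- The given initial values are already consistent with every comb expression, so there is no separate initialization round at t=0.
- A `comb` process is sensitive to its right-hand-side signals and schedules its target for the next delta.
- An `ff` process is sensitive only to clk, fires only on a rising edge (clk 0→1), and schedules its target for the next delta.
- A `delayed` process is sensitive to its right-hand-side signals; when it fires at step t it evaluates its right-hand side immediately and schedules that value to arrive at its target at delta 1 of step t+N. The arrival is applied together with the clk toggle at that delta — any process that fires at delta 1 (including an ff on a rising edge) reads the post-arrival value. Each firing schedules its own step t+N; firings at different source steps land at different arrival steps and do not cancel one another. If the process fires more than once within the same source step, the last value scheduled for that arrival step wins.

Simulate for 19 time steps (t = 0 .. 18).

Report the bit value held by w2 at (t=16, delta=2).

[bits: w4,w3,w2,w5,w6,clk,w7,w1,w0]
t=0: Δ0=111110000 Δ1=111111000 Δ2=111011000 Δ3=111011100 Δ4=110011100 Δ5=110011110 | 5Δ
t=1: Δ0=110011110 Δ1=110010110 | 1Δ
t=2: Δ0=110010110 Δ1=110011110 Δ2=110111110 Δ3=110111010 Δ4=111111010 Δ5=111111000 | 5Δ
t=3: Δ0=111111000 Δ1=111110000 | 1Δ
t=4: Δ0=111110000 Δ1=111111000 Δ2=111011000 Δ3=111011100 Δ4=110011100 Δ5=110011110 | 5Δ
t=5: Δ0=110011110 Δ1=110010110 | 1Δ
t=6: Δ0=110010110 Δ1=110011110 Δ2=110111110 Δ3=110111010 Δ4=111111010 Δ5=111111000 | 5Δ
t=7: Δ0=111111000 Δ1=111110000 | 1Δ
t=8: Δ0=111110000 Δ1=111111000 Δ2=111011000 Δ3=111011100 Δ4=110011100 Δ5=110011110 | 5Δ
t=9: Δ0=110011110 Δ1=110010110 | 1Δ
t=10: Δ0=110010110 Δ1=110011110 Δ2=110111110 Δ3=110111010 Δ4=111111010 Δ5=111111000 | 5Δ
t=11: Δ0=111111000 Δ1=111110000 | 1Δ
t=12: Δ0=111110000 Δ1=111111000 Δ2=111011000 Δ3=111011100 Δ4=110011100 Δ5=110011110 | 5Δ
t=13: Δ0=110011110 Δ1=110010110 | 1Δ
t=14: Δ0=110010110 Δ1=110011110 Δ2=110111110 Δ3=110111010 Δ4=111111010 Δ5=111111000 | 5Δ
t=15: Δ0=111111000 Δ1=111110000 | 1Δ
t=16: Δ0=111110000 Δ1=111111000 Δ2=111011000 Δ3=111011100 Δ4=110011100 Δ5=110011110 | 5Δ
t=17: Δ0=110011110 Δ1=110010110 | 1Δ
t=18: Δ0=110010110 Δ1=110011110 Δ2=110111110 Δ3=110111010 Δ4=111111010 Δ5=111111000 | 5Δ

1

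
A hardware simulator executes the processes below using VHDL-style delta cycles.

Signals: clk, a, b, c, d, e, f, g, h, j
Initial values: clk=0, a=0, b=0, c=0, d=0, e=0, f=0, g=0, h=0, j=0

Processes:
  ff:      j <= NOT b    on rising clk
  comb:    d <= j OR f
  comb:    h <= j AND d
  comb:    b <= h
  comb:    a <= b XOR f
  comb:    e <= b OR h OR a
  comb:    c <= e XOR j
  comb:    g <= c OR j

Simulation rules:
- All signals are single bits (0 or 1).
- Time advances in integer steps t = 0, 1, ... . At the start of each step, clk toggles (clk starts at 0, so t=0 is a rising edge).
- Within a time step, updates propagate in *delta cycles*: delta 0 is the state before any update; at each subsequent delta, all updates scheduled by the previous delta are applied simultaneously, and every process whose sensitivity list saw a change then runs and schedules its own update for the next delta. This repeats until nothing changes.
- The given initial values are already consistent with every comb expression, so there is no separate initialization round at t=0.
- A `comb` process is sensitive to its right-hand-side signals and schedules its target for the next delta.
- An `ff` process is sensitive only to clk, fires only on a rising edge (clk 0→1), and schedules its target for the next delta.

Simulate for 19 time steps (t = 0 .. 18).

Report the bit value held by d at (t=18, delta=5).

0

t0.Δ0 d=0 clk=0 b=0 h=0 f=0 c=0 g=0 a=0 j=0 e=0
t0.Δ1 d=0 clk=1 b=0 h=0 f=0 c=0 g=0 a=0 j=0 e=0
t0.Δ2 d=0 clk=1 b=0 h=0 f=0 c=0 g=0 a=0 j=1 e=0
t0.Δ3 d=1 clk=1 b=0 h=0 f=0 c=1 g=1 a=0 j=1 e=0
t0.Δ4 d=1 clk=1 b=0 h=1 f=0 c=1 g=1 a=0 j=1 e=0
t0.Δ5 d=1 clk=1 b=1 h=1 f=0 c=1 g=1 a=0 j=1 e=1
t0.Δ6 d=1 clk=1 b=1 h=1 f=0 c=0 g=1 a=1 j=1 e=1
t1.Δ0 d=1 clk=1 b=1 h=1 f=0 c=0 g=1 a=1 j=1 e=1
t1.Δ1 d=1 clk=0 b=1 h=1 f=0 c=0 g=1 a=1 j=1 e=1
t2.Δ0 d=1 clk=0 b=1 h=1 f=0 c=0 g=1 a=1 j=1 e=1
t2.Δ1 d=1 clk=1 b=1 h=1 f=0 c=0 g=1 a=1 j=1 e=1
t2.Δ2 d=1 clk=1 b=1 h=1 f=0 c=0 g=1 a=1 j=0 e=1
t2.Δ3 d=0 clk=1 b=1 h=0 f=0 c=1 g=0 a=1 j=0 e=1
t2.Δ4 d=0 clk=1 b=0 h=0 f=0 c=1 g=1 a=1 j=0 e=1
t2.Δ5 d=0 clk=1 b=0 h=0 f=0 c=1 g=1 a=0 j=0 e=1
t2.Δ6 d=0 clk=1 b=0 h=0 f=0 c=1 g=1 a=0 j=0 e=0
t2.Δ7 d=0 clk=1 b=0 h=0 f=0 c=0 g=1 a=0 j=0 e=0
t2.Δ8 d=0 clk=1 b=0 h=0 f=0 c=0 g=0 a=0 j=0 e=0
t3.Δ0 d=0 clk=1 b=0 h=0 f=0 c=0 g=0 a=0 j=0 e=0
t3.Δ1 d=0 clk=0 b=0 h=0 f=0 c=0 g=0 a=0 j=0 e=0
t4.Δ0 d=0 clk=0 b=0 h=0 f=0 c=0 g=0 a=0 j=0 e=0
t4.Δ1 d=0 clk=1 b=0 h=0 f=0 c=0 g=0 a=0 j=0 e=0
t4.Δ2 d=0 clk=1 b=0 h=0 f=0 c=0 g=0 a=0 j=1 e=0
t4.Δ3 d=1 clk=1 b=0 h=0 f=0 c=1 g=1 a=0 j=1 e=0
t4.Δ4 d=1 clk=1 b=0 h=1 f=0 c=1 g=1 a=0 j=1 e=0
t4.Δ5 d=1 clk=1 b=1 h=1 f=0 c=1 g=1 a=0 j=1 e=1
t4.Δ6 d=1 clk=1 b=1 h=1 f=0 c=0 g=1 a=1 j=1 e=1
t5.Δ0 d=1 clk=1 b=1 h=1 f=0 c=0 g=1 a=1 j=1 e=1
t5.Δ1 d=1 clk=0 b=1 h=1 f=0 c=0 g=1 a=1 j=1 e=1
t6.Δ0 d=1 clk=0 b=1 h=1 f=0 c=0 g=1 a=1 j=1 e=1
t6.Δ1 d=1 clk=1 b=1 h=1 f=0 c=0 g=1 a=1 j=1 e=1
t6.Δ2 d=1 clk=1 b=1 h=1 f=0 c=0 g=1 a=1 j=0 e=1
t6.Δ3 d=0 clk=1 b=1 h=0 f=0 c=1 g=0 a=1 j=0 e=1
t6.Δ4 d=0 clk=1 b=0 h=0 f=0 c=1 g=1 a=1 j=0 e=1
t6.Δ5 d=0 clk=1 b=0 h=0 f=0 c=1 g=1 a=0 j=0 e=1
t6.Δ6 d=0 clk=1 b=0 h=0 f=0 c=1 g=1 a=0 j=0 e=0
t6.Δ7 d=0 clk=1 b=0 h=0 f=0 c=0 g=1 a=0 j=0 e=0
t6.Δ8 d=0 clk=1 b=0 h=0 f=0 c=0 g=0 a=0 j=0 e=0
t7.Δ0 d=0 clk=1 b=0 h=0 f=0 c=0 g=0 a=0 j=0 e=0
t7.Δ1 d=0 clk=0 b=0 h=0 f=0 c=0 g=0 a=0 j=0 e=0
t8.Δ0 d=0 clk=0 b=0 h=0 f=0 c=0 g=0 a=0 j=0 e=0
t8.Δ1 d=0 clk=1 b=0 h=0 f=0 c=0 g=0 a=0 j=0 e=0
t8.Δ2 d=0 clk=1 b=0 h=0 f=0 c=0 g=0 a=0 j=1 e=0
t8.Δ3 d=1 clk=1 b=0 h=0 f=0 c=1 g=1 a=0 j=1 e=0
t8.Δ4 d=1 clk=1 b=0 h=1 f=0 c=1 g=1 a=0 j=1 e=0
t8.Δ5 d=1 clk=1 b=1 h=1 f=0 c=1 g=1 a=0 j=1 e=1
t8.Δ6 d=1 clk=1 b=1 h=1 f=0 c=0 g=1 a=1 j=1 e=1
t9.Δ0 d=1 clk=1 b=1 h=1 f=0 c=0 g=1 a=1 j=1 e=1
t9.Δ1 d=1 clk=0 b=1 h=1 f=0 c=0 g=1 a=1 j=1 e=1
t10.Δ0 d=1 clk=0 b=1 h=1 f=0 c=0 g=1 a=1 j=1 e=1
t10.Δ1 d=1 clk=1 b=1 h=1 f=0 c=0 g=1 a=1 j=1 e=1
t10.Δ2 d=1 clk=1 b=1 h=1 f=0 c=0 g=1 a=1 j=0 e=1
t10.Δ3 d=0 clk=1 b=1 h=0 f=0 c=1 g=0 a=1 j=0 e=1
t10.Δ4 d=0 clk=1 b=0 h=0 f=0 c=1 g=1 a=1 j=0 e=1
t10.Δ5 d=0 clk=1 b=0 h=0 f=0 c=1 g=1 a=0 j=0 e=1
t10.Δ6 d=0 clk=1 b=0 h=0 f=0 c=1 g=1 a=0 j=0 e=0
t10.Δ7 d=0 clk=1 b=0 h=0 f=0 c=0 g=1 a=0 j=0 e=0
t10.Δ8 d=0 clk=1 b=0 h=0 f=0 c=0 g=0 a=0 j=0 e=0
t11.Δ0 d=0 clk=1 b=0 h=0 f=0 c=0 g=0 a=0 j=0 e=0
t11.Δ1 d=0 clk=0 b=0 h=0 f=0 c=0 g=0 a=0 j=0 e=0
t12.Δ0 d=0 clk=0 b=0 h=0 f=0 c=0 g=0 a=0 j=0 e=0
t12.Δ1 d=0 clk=1 b=0 h=0 f=0 c=0 g=0 a=0 j=0 e=0
t12.Δ2 d=0 clk=1 b=0 h=0 f=0 c=0 g=0 a=0 j=1 e=0
t12.Δ3 d=1 clk=1 b=0 h=0 f=0 c=1 g=1 a=0 j=1 e=0
t12.Δ4 d=1 clk=1 b=0 h=1 f=0 c=1 g=1 a=0 j=1 e=0
t12.Δ5 d=1 clk=1 b=1 h=1 f=0 c=1 g=1 a=0 j=1 e=1
t12.Δ6 d=1 clk=1 b=1 h=1 f=0 c=0 g=1 a=1 j=1 e=1
t13.Δ0 d=1 clk=1 b=1 h=1 f=0 c=0 g=1 a=1 j=1 e=1
t13.Δ1 d=1 clk=0 b=1 h=1 f=0 c=0 g=1 a=1 j=1 e=1
t14.Δ0 d=1 clk=0 b=1 h=1 f=0 c=0 g=1 a=1 j=1 e=1
t14.Δ1 d=1 clk=1 b=1 h=1 f=0 c=0 g=1 a=1 j=1 e=1
t14.Δ2 d=1 clk=1 b=1 h=1 f=0 c=0 g=1 a=1 j=0 e=1
t14.Δ3 d=0 clk=1 b=1 h=0 f=0 c=1 g=0 a=1 j=0 e=1
t14.Δ4 d=0 clk=1 b=0 h=0 f=0 c=1 g=1 a=1 j=0 e=1
t14.Δ5 d=0 clk=1 b=0 h=0 f=0 c=1 g=1 a=0 j=0 e=1
t14.Δ6 d=0 clk=1 b=0 h=0 f=0 c=1 g=1 a=0 j=0 e=0
t14.Δ7 d=0 clk=1 b=0 h=0 f=0 c=0 g=1 a=0 j=0 e=0
t14.Δ8 d=0 clk=1 b=0 h=0 f=0 c=0 g=0 a=0 j=0 e=0
t15.Δ0 d=0 clk=1 b=0 h=0 f=0 c=0 g=0 a=0 j=0 e=0
t15.Δ1 d=0 clk=0 b=0 h=0 f=0 c=0 g=0 a=0 j=0 e=0
t16.Δ0 d=0 clk=0 b=0 h=0 f=0 c=0 g=0 a=0 j=0 e=0
t16.Δ1 d=0 clk=1 b=0 h=0 f=0 c=0 g=0 a=0 j=0 e=0
t16.Δ2 d=0 clk=1 b=0 h=0 f=0 c=0 g=0 a=0 j=1 e=0
t16.Δ3 d=1 clk=1 b=0 h=0 f=0 c=1 g=1 a=0 j=1 e=0
t16.Δ4 d=1 clk=1 b=0 h=1 f=0 c=1 g=1 a=0 j=1 e=0
t16.Δ5 d=1 clk=1 b=1 h=1 f=0 c=1 g=1 a=0 j=1 e=1
t16.Δ6 d=1 clk=1 b=1 h=1 f=0 c=0 g=1 a=1 j=1 e=1
t17.Δ0 d=1 clk=1 b=1 h=1 f=0 c=0 g=1 a=1 j=1 e=1
t17.Δ1 d=1 clk=0 b=1 h=1 f=0 c=0 g=1 a=1 j=1 e=1
t18.Δ0 d=1 clk=0 b=1 h=1 f=0 c=0 g=1 a=1 j=1 e=1
t18.Δ1 d=1 clk=1 b=1 h=1 f=0 c=0 g=1 a=1 j=1 e=1
t18.Δ2 d=1 clk=1 b=1 h=1 f=0 c=0 g=1 a=1 j=0 e=1
t18.Δ3 d=0 clk=1 b=1 h=0 f=0 c=1 g=0 a=1 j=0 e=1
t18.Δ4 d=0 clk=1 b=0 h=0 f=0 c=1 g=1 a=1 j=0 e=1
t18.Δ5 d=0 clk=1 b=0 h=0 f=0 c=1 g=1 a=0 j=0 e=1
t18.Δ6 d=0 clk=1 b=0 h=0 f=0 c=1 g=1 a=0 j=0 e=0
t18.Δ7 d=0 clk=1 b=0 h=0 f=0 c=0 g=1 a=0 j=0 e=0
t18.Δ8 d=0 clk=1 b=0 h=0 f=0 c=0 g=0 a=0 j=0 e=0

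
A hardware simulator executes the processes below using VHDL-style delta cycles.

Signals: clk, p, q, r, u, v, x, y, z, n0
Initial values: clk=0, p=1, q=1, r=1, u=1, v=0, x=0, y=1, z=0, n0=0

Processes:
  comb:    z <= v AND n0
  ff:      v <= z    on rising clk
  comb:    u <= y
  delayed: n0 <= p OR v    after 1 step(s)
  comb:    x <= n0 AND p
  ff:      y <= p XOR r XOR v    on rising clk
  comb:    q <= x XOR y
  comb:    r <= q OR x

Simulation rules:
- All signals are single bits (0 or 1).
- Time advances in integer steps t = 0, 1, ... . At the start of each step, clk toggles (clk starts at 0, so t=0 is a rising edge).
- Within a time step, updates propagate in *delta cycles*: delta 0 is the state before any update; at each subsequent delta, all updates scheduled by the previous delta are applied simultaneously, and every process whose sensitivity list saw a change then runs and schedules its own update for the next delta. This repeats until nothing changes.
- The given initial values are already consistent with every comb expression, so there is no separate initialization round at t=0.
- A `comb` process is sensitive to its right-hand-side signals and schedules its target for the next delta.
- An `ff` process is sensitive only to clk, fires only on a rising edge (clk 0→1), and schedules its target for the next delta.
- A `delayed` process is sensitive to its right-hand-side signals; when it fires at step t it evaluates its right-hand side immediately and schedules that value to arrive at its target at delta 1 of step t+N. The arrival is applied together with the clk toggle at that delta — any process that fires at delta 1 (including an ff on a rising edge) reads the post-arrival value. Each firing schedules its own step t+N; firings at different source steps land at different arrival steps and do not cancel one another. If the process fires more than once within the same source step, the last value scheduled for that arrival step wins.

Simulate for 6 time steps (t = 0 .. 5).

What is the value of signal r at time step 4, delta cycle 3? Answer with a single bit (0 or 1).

t0.Δ0 n0=0 z=0 r=1 p=1 v=0 u=1 y=1 q=1 clk=0 x=0
t0.Δ1 n0=0 z=0 r=1 p=1 v=0 u=1 y=1 q=1 clk=1 x=0
t0.Δ2 n0=0 z=0 r=1 p=1 v=0 u=1 y=0 q=1 clk=1 x=0
t0.Δ3 n0=0 z=0 r=1 p=1 v=0 u=0 y=0 q=0 clk=1 x=0
t0.Δ4 n0=0 z=0 r=0 p=1 v=0 u=0 y=0 q=0 clk=1 x=0
t1.Δ0 n0=0 z=0 r=0 p=1 v=0 u=0 y=0 q=0 clk=1 x=0
t1.Δ1 n0=0 z=0 r=0 p=1 v=0 u=0 y=0 q=0 clk=0 x=0
t2.Δ0 n0=0 z=0 r=0 p=1 v=0 u=0 y=0 q=0 clk=0 x=0
t2.Δ1 n0=0 z=0 r=0 p=1 v=0 u=0 y=0 q=0 clk=1 x=0
t2.Δ2 n0=0 z=0 r=0 p=1 v=0 u=0 y=1 q=0 clk=1 x=0
t2.Δ3 n0=0 z=0 r=0 p=1 v=0 u=1 y=1 q=1 clk=1 x=0
t2.Δ4 n0=0 z=0 r=1 p=1 v=0 u=1 y=1 q=1 clk=1 x=0
t3.Δ0 n0=0 z=0 r=1 p=1 v=0 u=1 y=1 q=1 clk=1 x=0
t3.Δ1 n0=0 z=0 r=1 p=1 v=0 u=1 y=1 q=1 clk=0 x=0
t4.Δ0 n0=0 z=0 r=1 p=1 v=0 u=1 y=1 q=1 clk=0 x=0
t4.Δ1 n0=0 z=0 r=1 p=1 v=0 u=1 y=1 q=1 clk=1 x=0
t4.Δ2 n0=0 z=0 r=1 p=1 v=0 u=1 y=0 q=1 clk=1 x=0
t4.Δ3 n0=0 z=0 r=1 p=1 v=0 u=0 y=0 q=0 clk=1 x=0
t4.Δ4 n0=0 z=0 r=0 p=1 v=0 u=0 y=0 q=0 clk=1 x=0
t5.Δ0 n0=0 z=0 r=0 p=1 v=0 u=0 y=0 q=0 clk=1 x=0
t5.Δ1 n0=0 z=0 r=0 p=1 v=0 u=0 y=0 q=0 clk=0 x=0

1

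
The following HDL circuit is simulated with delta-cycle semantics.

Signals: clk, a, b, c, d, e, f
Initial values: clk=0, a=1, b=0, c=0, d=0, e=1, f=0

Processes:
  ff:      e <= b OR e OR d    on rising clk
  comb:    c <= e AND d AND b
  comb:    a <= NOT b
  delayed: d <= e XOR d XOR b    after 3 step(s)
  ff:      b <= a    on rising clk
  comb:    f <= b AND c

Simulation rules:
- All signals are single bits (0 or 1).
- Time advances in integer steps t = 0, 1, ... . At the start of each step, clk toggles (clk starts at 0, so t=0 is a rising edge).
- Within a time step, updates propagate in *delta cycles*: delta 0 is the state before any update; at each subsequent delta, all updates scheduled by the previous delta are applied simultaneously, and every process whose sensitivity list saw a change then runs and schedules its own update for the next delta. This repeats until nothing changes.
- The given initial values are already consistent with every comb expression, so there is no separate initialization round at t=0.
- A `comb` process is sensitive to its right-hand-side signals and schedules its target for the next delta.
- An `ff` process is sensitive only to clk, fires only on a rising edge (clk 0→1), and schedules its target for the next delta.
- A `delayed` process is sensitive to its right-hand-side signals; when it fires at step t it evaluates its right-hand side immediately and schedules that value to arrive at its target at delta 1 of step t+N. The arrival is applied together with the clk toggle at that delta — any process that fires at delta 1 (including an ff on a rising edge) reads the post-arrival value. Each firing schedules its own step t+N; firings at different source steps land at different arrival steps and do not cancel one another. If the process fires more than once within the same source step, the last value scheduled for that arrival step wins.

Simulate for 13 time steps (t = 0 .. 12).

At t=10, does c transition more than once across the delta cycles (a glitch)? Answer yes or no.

[bits: d,f,clk,a,e,b,c]
t=0: Δ0=0001100 Δ1=0011100 Δ2=0011110 Δ3=0010110 | 3Δ
t=1: Δ0=0010110 Δ1=0000110 | 1Δ
t=2: Δ0=0000110 Δ1=0010110 Δ2=0010100 Δ3=0011100 | 3Δ
t=3: Δ0=0011100 Δ1=0001100 | 1Δ
t=4: Δ0=0001100 Δ1=0011100 Δ2=0011110 Δ3=0010110 | 3Δ
t=5: Δ0=0010110 Δ1=1000110 Δ2=1000111 Δ3=1100111 | 3Δ
t=6: Δ0=1100111 Δ1=1110111 Δ2=1110101 Δ3=1011100 | 3Δ
t=7: Δ0=1011100 Δ1=0001100 | 1Δ
t=8: Δ0=0001100 Δ1=1011100 Δ2=1011110 Δ3=1010111 Δ4=1110111 | 4Δ
t=9: Δ0=1110111 Δ1=0100111 Δ2=0100110 Δ3=0000110 | 3Δ
t=10: Δ0=0000110 Δ1=1010110 Δ2=1010101 Δ3=1011100 | 3Δ
t=11: Δ0=1011100 Δ1=1001100 | 1Δ
t=12: Δ0=1001100 Δ1=0011100 Δ2=0011110 Δ3=0010110 | 3Δ

yes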